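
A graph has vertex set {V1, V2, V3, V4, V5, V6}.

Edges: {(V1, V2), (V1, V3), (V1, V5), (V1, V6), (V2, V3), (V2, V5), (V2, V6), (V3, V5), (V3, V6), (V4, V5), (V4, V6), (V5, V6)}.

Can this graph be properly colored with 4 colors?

V1, V2, V3, V5, V6 are pairwise adjacent (a clique of size 5), so at least 5 colors are needed.
So 4 colors are not enough.

No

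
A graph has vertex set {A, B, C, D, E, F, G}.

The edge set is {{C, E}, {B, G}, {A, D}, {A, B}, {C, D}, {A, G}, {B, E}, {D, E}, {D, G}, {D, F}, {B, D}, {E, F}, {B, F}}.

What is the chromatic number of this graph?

4

A, B, D, G form a clique, so at least 4 colors are needed.
4 colors suffice: color red → {D}; color blue → {B, C}; color green → {A, E}; color yellow → {F, G}. No two adjacent vertices share a color.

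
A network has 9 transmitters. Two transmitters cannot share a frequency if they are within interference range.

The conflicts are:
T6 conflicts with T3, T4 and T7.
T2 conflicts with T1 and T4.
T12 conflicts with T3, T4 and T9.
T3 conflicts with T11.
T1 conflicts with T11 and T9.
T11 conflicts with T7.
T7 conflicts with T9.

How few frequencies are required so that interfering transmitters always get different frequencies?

The cycle T6-T3-T12-T9-T7-T6 has odd length 5, so it cannot be 2-colored; at least 3 frequencies are needed.
A valid assignment using 3 frequencies: T6=1, T2=1, T12=1, T3=2, T1=3, T4=2, T11=1, T7=3, T9=2. No two conflicting transmitters share a frequency.

3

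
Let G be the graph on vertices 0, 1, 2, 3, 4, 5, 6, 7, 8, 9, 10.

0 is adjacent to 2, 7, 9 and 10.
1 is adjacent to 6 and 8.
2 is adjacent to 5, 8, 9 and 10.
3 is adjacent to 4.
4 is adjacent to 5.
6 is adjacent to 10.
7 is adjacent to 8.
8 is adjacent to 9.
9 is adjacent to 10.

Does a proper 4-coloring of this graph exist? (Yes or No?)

The chromatic number is 4. 0, 2, 9, 10 are mutually adjacent (a clique of size 4), so at least 4 colors are needed.
4 colors suffice: 0=b, 1=a, 2=a, 3=b, 4=a, 5=b, 6=b, 7=a, 8=b, 9=c, 10=d.
That is already a proper 4-coloring.

Yes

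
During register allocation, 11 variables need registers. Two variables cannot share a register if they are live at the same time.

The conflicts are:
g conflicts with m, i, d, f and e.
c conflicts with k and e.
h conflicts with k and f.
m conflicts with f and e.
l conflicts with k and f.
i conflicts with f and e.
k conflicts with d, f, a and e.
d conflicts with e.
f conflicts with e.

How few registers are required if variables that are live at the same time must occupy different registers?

4

g, i, f, e are mutually in conflict, so at least 4 registers are needed.
Using 4 registers: g=2, c=1, h=3, m=4, l=3, i=4, k=2, d=1, f=1, a=1, e=3. Each listed conflict is separated.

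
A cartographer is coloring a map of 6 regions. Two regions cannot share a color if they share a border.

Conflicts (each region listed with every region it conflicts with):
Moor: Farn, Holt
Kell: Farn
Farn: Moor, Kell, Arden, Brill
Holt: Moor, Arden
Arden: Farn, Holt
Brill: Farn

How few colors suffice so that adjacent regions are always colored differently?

2

Farn and Brill conflict, so at least 2 colors are needed.
2 colors suffice: Moor=2, Kell=2, Farn=1, Holt=1, Arden=2, Brill=2. No two conflicting regions share a color.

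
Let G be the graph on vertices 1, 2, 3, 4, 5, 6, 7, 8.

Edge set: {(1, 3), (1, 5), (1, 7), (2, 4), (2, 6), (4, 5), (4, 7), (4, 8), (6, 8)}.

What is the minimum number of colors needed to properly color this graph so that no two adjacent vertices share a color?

2 and 6 are adjacent, so at least 2 colors are needed.
A valid assignment using 2 colors: 1=red, 2=blue, 3=blue, 4=red, 5=blue, 6=red, 7=blue, 8=blue. Each edge has distinct colors on its endpoints.

2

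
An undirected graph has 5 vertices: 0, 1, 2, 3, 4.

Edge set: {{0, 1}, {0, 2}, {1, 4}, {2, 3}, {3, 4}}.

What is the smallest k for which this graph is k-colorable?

The cycle 4-3-2-0-1-4 has odd length 5, so it cannot be 2-colored; at least 3 colors are needed.
3 colors suffice: color red → {1, 2}; color blue → {0, 4}; color green → {3}. Each edge has distinct colors on its endpoints.

3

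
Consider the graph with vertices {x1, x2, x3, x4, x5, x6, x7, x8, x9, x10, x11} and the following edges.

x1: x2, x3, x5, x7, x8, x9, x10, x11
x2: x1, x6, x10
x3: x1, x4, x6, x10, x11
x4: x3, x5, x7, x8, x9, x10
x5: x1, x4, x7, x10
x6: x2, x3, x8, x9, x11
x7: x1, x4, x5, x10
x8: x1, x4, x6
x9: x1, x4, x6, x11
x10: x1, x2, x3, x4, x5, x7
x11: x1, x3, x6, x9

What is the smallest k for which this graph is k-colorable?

x4, x5, x7, x10 are pairwise adjacent (a clique of size 4), so at least 4 colors are needed.
A valid assignment using 4 colors: x1=red, x2=green, x3=green, x4=red, x5=green, x6=red, x7=yellow, x8=blue, x9=blue, x10=blue, x11=yellow. Each edge has distinct colors on its endpoints.

4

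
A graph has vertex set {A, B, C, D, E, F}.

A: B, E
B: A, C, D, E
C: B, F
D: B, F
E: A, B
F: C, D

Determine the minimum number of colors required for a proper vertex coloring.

A, B, E are mutually adjacent, so at least 3 colors are needed.
3 colors suffice: color 1 → {B, F}; color 2 → {C, D, E}; color 3 → {A}. No two adjacent vertices share a color.

3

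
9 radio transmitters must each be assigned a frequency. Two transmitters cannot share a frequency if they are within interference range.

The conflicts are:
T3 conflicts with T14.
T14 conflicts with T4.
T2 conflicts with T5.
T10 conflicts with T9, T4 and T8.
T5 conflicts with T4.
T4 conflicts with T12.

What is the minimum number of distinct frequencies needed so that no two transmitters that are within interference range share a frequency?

T3 and T14 conflict, so at least 2 frequencies are needed.
2 frequencies suffice: T3=1, T14=2, T2=1, T10=2, T9=1, T5=2, T4=1, T8=1, T12=2. Each listed conflict is separated.

2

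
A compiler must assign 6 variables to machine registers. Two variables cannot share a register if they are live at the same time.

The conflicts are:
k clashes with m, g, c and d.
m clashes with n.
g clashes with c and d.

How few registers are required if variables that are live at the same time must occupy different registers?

k, g, d all conflict with each other, so at least 3 registers are needed.
3 registers suffice: k=1, m=2, g=2, c=3, d=3, n=1. Each listed conflict is separated.

3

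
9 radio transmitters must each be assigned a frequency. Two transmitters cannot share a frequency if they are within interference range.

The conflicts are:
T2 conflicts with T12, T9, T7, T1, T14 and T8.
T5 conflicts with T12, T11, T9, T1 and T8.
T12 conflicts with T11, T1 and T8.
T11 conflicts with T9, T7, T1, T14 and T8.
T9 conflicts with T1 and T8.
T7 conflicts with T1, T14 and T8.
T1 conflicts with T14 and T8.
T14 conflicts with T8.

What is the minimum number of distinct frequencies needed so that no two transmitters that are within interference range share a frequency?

5

T11, T7, T1, T14, T8 are mutually in conflict, so at least 5 frequencies are needed.
5 frequencies suffice: frequency 1 → {T1}; frequency 2 → {T8}; frequency 3 → {T2, T11}; frequency 4 → {T5, T7}; frequency 5 → {T12, T9, T14}. Every pair that conflicts lands in different frequencies.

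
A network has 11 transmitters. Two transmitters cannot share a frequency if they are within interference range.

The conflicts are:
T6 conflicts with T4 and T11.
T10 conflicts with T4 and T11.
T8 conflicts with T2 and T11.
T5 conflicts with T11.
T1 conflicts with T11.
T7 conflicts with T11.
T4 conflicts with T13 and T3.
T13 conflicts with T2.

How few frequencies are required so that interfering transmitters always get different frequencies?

T4 and T13 conflict, so at least 2 frequencies are needed.
2 frequencies suffice: frequency 1 → {T4, T2, T11}; frequency 2 → {T6, T10, T8, T5, T1, T7, T13, T3}. Each listed conflict is separated.

2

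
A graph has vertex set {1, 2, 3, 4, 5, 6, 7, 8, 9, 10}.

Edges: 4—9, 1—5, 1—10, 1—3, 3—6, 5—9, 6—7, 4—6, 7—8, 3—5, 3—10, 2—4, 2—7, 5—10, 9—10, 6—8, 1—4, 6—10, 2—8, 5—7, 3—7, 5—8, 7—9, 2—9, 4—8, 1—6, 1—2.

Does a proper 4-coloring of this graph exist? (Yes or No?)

Yes

The chromatic number is 4. 1, 3, 6, 10 are mutually adjacent (a clique of size 4), so at least 4 colors are needed.
4 colors suffice: color red → {1, 7}; color blue → {2, 5, 6}; color green → {3, 8, 9}; color yellow → {4, 10}.
That is already a proper 4-coloring.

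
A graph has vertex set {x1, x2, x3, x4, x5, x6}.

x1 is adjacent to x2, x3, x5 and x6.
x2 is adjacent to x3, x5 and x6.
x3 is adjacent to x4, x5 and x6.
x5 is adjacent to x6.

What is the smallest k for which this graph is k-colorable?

x1, x2, x3, x5, x6 are pairwise adjacent (a clique of size 5), so at least 5 colors are needed.
A valid assignment using 5 colors: x1=Y, x2=G, x3=R, x4=B, x5=B, x6=P. Every edge joins two different colors.

5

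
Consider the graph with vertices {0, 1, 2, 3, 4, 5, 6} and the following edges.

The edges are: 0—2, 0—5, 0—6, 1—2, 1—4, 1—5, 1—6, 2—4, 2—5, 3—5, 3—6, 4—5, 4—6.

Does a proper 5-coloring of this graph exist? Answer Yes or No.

The chromatic number is 4. 1, 2, 4, 5 form a clique, so at least 4 colors are needed.
4 colors suffice: 0=green, 1=yellow, 2=blue, 3=blue, 4=green, 5=red, 6=red.
Since 5 ≥ 4, a proper 5-coloring certainly exists.

Yes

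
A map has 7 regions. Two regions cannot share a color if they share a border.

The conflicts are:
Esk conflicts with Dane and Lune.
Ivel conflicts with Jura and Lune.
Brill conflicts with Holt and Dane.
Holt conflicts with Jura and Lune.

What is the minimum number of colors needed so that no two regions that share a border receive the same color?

The cycle Dane-Brill-Holt-Lune-Esk-Dane has odd length 5, so it cannot be 2-colored; at least 3 colors are needed.
One proper 3-coloring: Esk=1, Ivel=1, Brill=2, Holt=1, Jura=2, Dane=3, Lune=2. Every pair that conflicts lands in different colors.

3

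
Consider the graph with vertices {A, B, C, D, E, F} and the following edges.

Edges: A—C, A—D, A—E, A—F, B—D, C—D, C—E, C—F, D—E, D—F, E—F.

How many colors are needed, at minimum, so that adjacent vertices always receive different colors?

5

A, C, D, E, F are pairwise adjacent (a clique of size 5), so at least 5 colors are needed.
5 colors suffice: color red → {D}; color blue → {B, C}; color green → {E}; color yellow → {A}; color purple → {F}. Each edge has distinct colors on its endpoints.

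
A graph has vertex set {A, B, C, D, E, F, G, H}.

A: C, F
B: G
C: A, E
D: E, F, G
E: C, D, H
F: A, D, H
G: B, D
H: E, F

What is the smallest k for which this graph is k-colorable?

The cycle F-A-C-E-D-F has odd length 5, so it cannot be 2-colored; at least 3 colors are needed.
A valid assignment using 3 colors: A=green, B=red, C=red, D=red, E=blue, F=blue, G=blue, H=red. Each edge has distinct colors on its endpoints.

3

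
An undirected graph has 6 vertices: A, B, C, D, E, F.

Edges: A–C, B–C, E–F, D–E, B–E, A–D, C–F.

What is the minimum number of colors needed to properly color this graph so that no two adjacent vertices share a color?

The cycle C-A-D-E-B-C has odd length 5, so it cannot be 2-colored; at least 3 colors are needed.
3 colors suffice: color 1 → {C, E}; color 2 → {B, D, F}; color 3 → {A}. No two adjacent vertices share a color.

3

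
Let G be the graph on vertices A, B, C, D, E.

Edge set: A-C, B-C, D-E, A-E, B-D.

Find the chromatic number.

3

The cycle B-C-A-E-D-B has odd length 5, so it cannot be 2-colored; at least 3 colors are needed.
3 colors suffice: color 1 → {A, D}; color 2 → {C, E}; color 3 → {B}. Each edge has distinct colors on its endpoints.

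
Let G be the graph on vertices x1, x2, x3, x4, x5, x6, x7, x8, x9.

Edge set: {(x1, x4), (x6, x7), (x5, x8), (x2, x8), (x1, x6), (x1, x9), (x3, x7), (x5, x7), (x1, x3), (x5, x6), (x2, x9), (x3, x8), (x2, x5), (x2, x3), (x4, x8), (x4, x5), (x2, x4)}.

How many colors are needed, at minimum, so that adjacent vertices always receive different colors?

4

x2, x4, x5, x8 are mutually adjacent (a clique of size 4), so at least 4 colors are needed.
4 colors suffice: color 1 → {x1, x2, x7}; color 2 → {x3, x5, x9}; color 3 → {x6, x8}; color 4 → {x4}. Each edge has distinct colors on its endpoints.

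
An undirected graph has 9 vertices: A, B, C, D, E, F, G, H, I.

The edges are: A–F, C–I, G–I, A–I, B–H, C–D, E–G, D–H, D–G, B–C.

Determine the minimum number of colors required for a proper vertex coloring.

2

C and D are adjacent, so at least 2 colors are needed.
A valid assignment using 2 colors: A=1, B=2, C=1, D=2, E=2, F=2, G=1, H=1, I=2. Each edge has distinct colors on its endpoints.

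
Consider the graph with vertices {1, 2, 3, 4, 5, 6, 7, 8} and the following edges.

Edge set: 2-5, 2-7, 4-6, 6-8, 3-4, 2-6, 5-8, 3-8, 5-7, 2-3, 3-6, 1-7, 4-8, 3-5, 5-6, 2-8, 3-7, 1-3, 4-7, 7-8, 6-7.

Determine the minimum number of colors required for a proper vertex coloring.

6

2, 3, 5, 6, 7, 8 are mutually adjacent (a clique of size 6), so at least 6 colors are needed.
6 colors suffice: 1=c, 2=e, 3=b, 4=e, 5=f, 6=d, 7=a, 8=c. Each edge has distinct colors on its endpoints.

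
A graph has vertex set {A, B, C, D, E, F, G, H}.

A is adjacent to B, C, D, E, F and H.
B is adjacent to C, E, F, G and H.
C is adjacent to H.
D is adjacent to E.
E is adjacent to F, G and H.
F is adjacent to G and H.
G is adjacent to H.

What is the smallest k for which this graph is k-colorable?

5

B, E, F, G, H are mutually adjacent (a clique of size 5), so at least 5 colors are needed.
One proper 5-coloring: A=red, B=green, C=yellow, D=blue, E=yellow, F=purple, G=red, H=blue. No two adjacent vertices share a color.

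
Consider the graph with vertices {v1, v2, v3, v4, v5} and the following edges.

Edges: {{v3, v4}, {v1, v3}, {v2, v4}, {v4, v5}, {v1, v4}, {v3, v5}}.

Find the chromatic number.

3

v3, v4, v5 are pairwise adjacent, so at least 3 colors are needed.
3 colors suffice: color 1 → {v4}; color 2 → {v2, v3}; color 3 → {v1, v5}. No two adjacent vertices share a color.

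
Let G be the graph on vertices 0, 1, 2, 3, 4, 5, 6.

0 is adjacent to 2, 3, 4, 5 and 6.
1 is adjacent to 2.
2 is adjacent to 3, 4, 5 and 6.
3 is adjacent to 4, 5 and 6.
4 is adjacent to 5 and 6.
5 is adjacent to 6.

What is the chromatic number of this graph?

6

0, 2, 3, 4, 5, 6 are mutually adjacent (a clique of size 6), so at least 6 colors are needed.
6 colors suffice: 0=green, 1=blue, 2=red, 3=purple, 4=yellow, 5=orange, 6=blue. Each edge has distinct colors on its endpoints.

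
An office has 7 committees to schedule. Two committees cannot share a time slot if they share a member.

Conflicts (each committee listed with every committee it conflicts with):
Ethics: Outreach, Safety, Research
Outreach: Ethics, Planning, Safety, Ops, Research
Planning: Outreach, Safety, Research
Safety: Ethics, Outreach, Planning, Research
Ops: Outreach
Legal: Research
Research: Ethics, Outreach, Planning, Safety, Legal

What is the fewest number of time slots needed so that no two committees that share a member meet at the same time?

Ethics, Outreach, Safety, Research are mutually in conflict, so at least 4 time slots are needed.
A valid assignment using 4 time slots: Ethics=4, Outreach=2, Planning=4, Safety=3, Ops=1, Legal=2, Research=1. Each listed conflict is separated.

4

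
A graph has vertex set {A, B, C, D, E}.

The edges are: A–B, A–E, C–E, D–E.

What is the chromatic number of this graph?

2

D and E are adjacent, so at least 2 colors are needed.
A valid assignment using 2 colors: A=2, B=1, C=2, D=2, E=1. Every edge joins two different colors.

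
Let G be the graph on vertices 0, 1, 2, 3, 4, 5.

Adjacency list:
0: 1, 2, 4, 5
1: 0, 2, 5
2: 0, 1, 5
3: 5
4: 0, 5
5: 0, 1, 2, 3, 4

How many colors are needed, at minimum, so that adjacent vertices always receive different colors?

4

0, 1, 2, 5 are pairwise adjacent (a clique of size 4), so at least 4 colors are needed.
4 colors suffice: 0=b, 1=d, 2=c, 3=b, 4=c, 5=a. No two adjacent vertices share a color.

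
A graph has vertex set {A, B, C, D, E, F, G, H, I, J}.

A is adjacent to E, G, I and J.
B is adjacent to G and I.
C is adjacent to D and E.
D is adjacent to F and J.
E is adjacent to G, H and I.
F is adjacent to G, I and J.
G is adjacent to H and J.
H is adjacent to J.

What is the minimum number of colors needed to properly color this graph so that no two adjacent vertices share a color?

3

G, H, J form a triangle, so at least 3 colors are needed.
3 colors suffice: color 1 → {D, G, I}; color 2 → {B, E, J}; color 3 → {A, C, F, H}. Each edge has distinct colors on its endpoints.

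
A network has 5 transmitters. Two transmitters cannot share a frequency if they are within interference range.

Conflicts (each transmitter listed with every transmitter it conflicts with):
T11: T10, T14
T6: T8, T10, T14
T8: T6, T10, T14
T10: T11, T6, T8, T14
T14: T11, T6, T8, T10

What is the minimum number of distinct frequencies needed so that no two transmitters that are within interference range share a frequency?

T6, T8, T10, T14 pairwise conflict, so at least 4 frequencies are needed.
4 frequencies suffice: frequency 1 → {T14}; frequency 2 → {T10}; frequency 3 → {T11, T8}; frequency 4 → {T6}. Each listed conflict is separated.

4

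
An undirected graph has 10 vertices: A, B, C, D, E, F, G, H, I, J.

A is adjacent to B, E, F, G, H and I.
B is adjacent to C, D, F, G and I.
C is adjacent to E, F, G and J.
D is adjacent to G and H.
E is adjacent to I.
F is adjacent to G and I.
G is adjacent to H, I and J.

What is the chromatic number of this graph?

5

A, B, F, G, I form a clique, so at least 5 colors are needed.
A valid assignment using 5 colors: A=2, B=3, C=2, D=2, E=1, F=5, G=1, H=3, I=4, J=3. No two adjacent vertices share a color.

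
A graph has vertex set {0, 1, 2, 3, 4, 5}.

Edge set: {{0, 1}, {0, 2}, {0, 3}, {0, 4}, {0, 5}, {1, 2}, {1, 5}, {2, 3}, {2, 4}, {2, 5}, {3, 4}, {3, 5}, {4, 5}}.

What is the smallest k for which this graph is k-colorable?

5

0, 2, 3, 4, 5 form a clique, so at least 5 colors are needed.
One proper 5-coloring: 0=blue, 1=yellow, 2=green, 3=purple, 4=yellow, 5=red. Each edge has distinct colors on its endpoints.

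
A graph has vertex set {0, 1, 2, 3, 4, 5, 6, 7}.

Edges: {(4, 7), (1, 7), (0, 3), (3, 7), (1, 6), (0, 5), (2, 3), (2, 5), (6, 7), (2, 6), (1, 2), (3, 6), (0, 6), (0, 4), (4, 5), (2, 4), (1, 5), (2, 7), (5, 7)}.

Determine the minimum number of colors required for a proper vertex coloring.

4

1, 2, 6, 7 are mutually adjacent (a clique of size 4), so at least 4 colors are needed.
A valid assignment using 4 colors: 0=a, 1=d, 2=b, 3=d, 4=d, 5=c, 6=c, 7=a. No two adjacent vertices share a color.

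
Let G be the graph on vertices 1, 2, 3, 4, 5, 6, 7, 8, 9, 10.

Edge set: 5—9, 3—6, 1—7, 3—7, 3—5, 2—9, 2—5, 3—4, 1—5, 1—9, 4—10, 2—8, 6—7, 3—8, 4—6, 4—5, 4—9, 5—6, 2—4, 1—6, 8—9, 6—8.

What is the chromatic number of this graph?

4

2, 4, 5, 9 form a clique, so at least 4 colors are needed.
4 colors suffice: color a → {5, 7, 8, 10}; color b → {6, 9}; color c → {1, 4}; color d → {2, 3}. No two adjacent vertices share a color.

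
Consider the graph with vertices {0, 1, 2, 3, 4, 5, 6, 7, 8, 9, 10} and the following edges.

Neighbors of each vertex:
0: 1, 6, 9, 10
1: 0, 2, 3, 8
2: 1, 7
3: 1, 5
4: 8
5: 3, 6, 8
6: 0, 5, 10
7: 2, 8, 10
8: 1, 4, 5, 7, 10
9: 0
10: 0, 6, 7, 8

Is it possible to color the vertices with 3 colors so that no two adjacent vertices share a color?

The chromatic number is 3. 0, 6, 10 are mutually adjacent, so at least 3 colors are needed.
3 colors suffice: 0=a, 1=b, 2=a, 3=a, 4=b, 5=b, 6=c, 7=c, 8=a, 9=b, 10=b.
That is already a proper 3-coloring.

Yes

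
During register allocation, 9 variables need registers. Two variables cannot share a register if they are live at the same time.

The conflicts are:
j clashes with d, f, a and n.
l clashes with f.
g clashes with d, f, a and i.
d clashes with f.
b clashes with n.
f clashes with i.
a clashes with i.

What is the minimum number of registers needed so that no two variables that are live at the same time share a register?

3

g, d, f all conflict with each other, so at least 3 registers are needed.
A valid assignment using 3 registers: j=2, l=2, g=2, d=3, b=2, f=1, a=1, i=3, n=1. Each listed conflict is separated.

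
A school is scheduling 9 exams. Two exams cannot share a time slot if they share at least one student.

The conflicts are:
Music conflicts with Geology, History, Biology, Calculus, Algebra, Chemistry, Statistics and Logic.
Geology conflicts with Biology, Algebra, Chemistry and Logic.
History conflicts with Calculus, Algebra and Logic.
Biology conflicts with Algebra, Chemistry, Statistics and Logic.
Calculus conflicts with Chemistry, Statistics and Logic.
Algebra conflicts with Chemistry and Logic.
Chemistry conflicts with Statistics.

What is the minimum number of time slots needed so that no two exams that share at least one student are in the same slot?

5

Music, Geology, Biology, Algebra, Logic all conflict with each other, so at least 5 time slots are needed.
5 time slots suffice: time slot 1 → {Music}; time slot 2 → {Biology, Calculus}; time slot 3 → {Chemistry, Logic}; time slot 4 → {Algebra, Statistics}; time slot 5 → {Geology, History}. Every pair that conflicts lands in different time slots.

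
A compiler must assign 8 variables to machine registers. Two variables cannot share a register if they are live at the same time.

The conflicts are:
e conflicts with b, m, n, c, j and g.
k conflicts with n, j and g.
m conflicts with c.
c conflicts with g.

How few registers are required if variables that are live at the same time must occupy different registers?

3

e, c, g all conflict with each other, so at least 3 registers are needed.
3 registers suffice: register 1 → {e, k}; register 2 → {b, m, n, j, g}; register 3 → {c}. Each listed conflict is separated.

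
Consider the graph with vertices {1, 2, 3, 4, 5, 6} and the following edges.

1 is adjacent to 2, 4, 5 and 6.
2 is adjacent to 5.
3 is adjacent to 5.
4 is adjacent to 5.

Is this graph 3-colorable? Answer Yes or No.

Yes

The chromatic number is 3. 1, 2, 5 are mutually adjacent, so at least 3 colors are needed.
One proper 3-coloring: 1=blue, 2=green, 3=blue, 4=green, 5=red, 6=red.
That is already a proper 3-coloring.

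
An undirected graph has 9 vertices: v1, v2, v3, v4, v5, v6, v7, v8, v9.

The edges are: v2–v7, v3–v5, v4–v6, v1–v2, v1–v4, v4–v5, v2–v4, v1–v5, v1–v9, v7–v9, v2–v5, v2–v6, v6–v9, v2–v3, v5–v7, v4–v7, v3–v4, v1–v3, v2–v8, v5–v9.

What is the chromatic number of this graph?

v1, v2, v3, v4, v5 are pairwise adjacent (a clique of size 5), so at least 5 colors are needed.
A valid assignment using 5 colors: v1=4, v2=1, v3=5, v4=2, v5=3, v6=3, v7=4, v8=2, v9=1. No two adjacent vertices share a color.

5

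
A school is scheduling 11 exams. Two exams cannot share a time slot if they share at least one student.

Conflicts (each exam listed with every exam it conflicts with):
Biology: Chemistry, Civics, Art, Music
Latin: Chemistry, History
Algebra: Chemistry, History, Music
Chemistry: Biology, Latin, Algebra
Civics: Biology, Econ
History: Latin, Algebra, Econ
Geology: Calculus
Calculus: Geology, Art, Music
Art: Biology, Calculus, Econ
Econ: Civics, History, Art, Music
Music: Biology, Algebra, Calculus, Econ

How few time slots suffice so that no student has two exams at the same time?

Geology and Calculus conflict, so at least 2 time slots are needed.
2 time slots suffice: Biology=1, Latin=1, Algebra=1, Chemistry=2, Civics=2, History=2, Geology=2, Calculus=1, Art=2, Econ=1, Music=2. Each listed conflict is separated.

2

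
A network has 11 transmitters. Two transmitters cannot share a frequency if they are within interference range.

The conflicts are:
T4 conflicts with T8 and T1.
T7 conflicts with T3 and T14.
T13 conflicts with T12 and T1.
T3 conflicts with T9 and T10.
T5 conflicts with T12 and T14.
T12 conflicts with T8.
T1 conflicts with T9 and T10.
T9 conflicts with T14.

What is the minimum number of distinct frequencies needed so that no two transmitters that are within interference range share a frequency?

3

The cycle T13-T1-T4-T8-T12-T13 has odd length 5, so it cannot be 2-colored; at least 3 frequencies are needed.
3 frequencies suffice: frequency 1 → {T3, T12, T1, T14}; frequency 2 → {T4, T7, T13, T5, T9, T10}; frequency 3 → {T8}. No two conflicting transmitters share a frequency.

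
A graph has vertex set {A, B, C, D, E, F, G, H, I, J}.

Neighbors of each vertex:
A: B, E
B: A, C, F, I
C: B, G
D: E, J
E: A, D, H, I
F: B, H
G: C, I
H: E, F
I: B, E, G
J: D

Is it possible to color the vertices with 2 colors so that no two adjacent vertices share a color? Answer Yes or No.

The cycle B-A-E-H-F-B has odd length 5, so it cannot be 2-colored; at least 3 colors are needed.
So 2 colors are not enough.

No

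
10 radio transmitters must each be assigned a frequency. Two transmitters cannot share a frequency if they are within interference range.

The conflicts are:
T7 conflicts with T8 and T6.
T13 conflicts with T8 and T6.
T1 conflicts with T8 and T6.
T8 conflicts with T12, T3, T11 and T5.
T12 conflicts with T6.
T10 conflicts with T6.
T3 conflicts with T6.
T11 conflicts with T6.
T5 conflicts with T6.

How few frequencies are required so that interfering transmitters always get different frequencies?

T8 and T12 conflict, so at least 2 frequencies are needed.
2 frequencies suffice: frequency 1 → {T8, T6}; frequency 2 → {T7, T13, T1, T12, T10, T3, T11, T5}. No two conflicting transmitters share a frequency.

2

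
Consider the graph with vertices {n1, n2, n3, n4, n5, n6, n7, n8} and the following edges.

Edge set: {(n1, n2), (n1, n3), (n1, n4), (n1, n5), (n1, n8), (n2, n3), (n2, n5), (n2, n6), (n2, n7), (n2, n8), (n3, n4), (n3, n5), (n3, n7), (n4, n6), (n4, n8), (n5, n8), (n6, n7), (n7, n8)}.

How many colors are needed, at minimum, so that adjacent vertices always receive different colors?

n1, n2, n3, n5 are mutually adjacent (a clique of size 4), so at least 4 colors are needed.
One proper 4-coloring: n1=3, n2=1, n3=2, n4=1, n5=4, n6=2, n7=3, n8=2. Every edge joins two different colors.

4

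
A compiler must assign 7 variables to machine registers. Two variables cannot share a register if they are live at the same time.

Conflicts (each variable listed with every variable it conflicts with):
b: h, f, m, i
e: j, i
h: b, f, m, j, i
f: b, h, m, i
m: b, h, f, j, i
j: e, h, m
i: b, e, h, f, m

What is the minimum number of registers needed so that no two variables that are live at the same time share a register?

b, h, f, m, i are mutually in conflict, so at least 5 registers are needed.
5 registers suffice: register 1 → {e, h}; register 2 → {j, i}; register 3 → {m}; register 4 → {b}; register 5 → {f}. No two conflicting variables share a register.

5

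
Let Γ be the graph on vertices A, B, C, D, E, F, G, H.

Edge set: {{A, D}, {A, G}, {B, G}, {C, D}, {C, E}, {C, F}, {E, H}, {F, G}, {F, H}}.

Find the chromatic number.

The cycle F-G-A-D-C-F has odd length 5, so it cannot be 2-colored; at least 3 colors are needed.
One proper 3-coloring: A=2, B=2, C=1, D=3, E=2, F=2, G=1, H=1. Each edge has distinct colors on its endpoints.

3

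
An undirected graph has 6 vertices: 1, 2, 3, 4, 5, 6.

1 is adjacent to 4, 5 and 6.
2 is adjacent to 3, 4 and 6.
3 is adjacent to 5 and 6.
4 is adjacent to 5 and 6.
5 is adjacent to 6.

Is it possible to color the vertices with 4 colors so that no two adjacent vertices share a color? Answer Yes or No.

The chromatic number is 4. 1, 4, 5, 6 are pairwise adjacent (a clique of size 4), so at least 4 colors are needed.
4 colors suffice: 1=yellow, 2=green, 3=blue, 4=blue, 5=green, 6=red.
That is already a proper 4-coloring.

Yes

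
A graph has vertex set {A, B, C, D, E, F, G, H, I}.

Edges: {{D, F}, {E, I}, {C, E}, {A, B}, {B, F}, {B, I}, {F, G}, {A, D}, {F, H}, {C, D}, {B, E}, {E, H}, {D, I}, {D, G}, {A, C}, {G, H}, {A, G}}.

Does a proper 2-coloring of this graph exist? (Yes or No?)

No

D, F, G form a triangle, so at least 3 colors are needed.
So 2 colors are not enough.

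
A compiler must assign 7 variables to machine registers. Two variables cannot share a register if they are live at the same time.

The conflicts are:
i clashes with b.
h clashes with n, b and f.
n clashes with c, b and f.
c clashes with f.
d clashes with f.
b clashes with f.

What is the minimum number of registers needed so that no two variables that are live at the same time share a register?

h, n, b, f all conflict with each other, so at least 4 registers are needed.
4 registers suffice: i=1, h=4, n=3, c=2, d=2, b=2, f=1. Each listed conflict is separated.

4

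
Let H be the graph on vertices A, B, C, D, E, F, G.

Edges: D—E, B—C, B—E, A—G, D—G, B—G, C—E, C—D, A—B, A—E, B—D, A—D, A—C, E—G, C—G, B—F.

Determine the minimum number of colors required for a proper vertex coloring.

6

A, B, C, D, E, G are mutually adjacent (a clique of size 6), so at least 6 colors are needed.
One proper 6-coloring: A=5, B=1, C=3, D=6, E=2, F=2, G=4. Each edge has distinct colors on its endpoints.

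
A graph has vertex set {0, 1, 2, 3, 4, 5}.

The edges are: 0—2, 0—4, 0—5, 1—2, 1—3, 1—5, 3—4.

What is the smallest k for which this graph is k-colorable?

3

The cycle 4-0-5-1-3-4 has odd length 5, so it cannot be 2-colored; at least 3 colors are needed.
One proper 3-coloring: 0=red, 1=red, 2=blue, 3=green, 4=blue, 5=blue. Every edge joins two different colors.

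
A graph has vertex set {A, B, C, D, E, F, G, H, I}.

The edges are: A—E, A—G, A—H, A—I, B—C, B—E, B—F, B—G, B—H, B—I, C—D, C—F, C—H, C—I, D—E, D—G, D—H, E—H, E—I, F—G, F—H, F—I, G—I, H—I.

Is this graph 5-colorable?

The chromatic number is 5. B, C, F, H, I are mutually adjacent (a clique of size 5), so at least 5 colors are needed.
5 colors suffice: color red → {D, I}; color blue → {G, H}; color green → {A, B}; color yellow → {E, F}; color purple → {C}.
That is already a proper 5-coloring.

Yes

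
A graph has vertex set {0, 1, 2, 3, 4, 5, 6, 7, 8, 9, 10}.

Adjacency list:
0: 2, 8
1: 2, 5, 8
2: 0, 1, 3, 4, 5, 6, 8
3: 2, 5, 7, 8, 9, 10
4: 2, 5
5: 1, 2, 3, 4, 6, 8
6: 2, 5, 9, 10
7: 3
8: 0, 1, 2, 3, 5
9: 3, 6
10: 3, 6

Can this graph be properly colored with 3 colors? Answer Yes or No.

No

1, 2, 5, 8 form a clique, so at least 4 colors are needed.
So 3 colors are not enough.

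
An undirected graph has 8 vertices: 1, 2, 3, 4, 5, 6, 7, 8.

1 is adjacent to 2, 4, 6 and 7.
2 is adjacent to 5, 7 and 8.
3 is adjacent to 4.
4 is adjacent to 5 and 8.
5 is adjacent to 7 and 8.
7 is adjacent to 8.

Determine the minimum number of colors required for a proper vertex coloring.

4

2, 5, 7, 8 are mutually adjacent (a clique of size 4), so at least 4 colors are needed.
4 colors suffice: color a → {1, 3, 5}; color b → {4, 6, 7}; color c → {8}; color d → {2}. No two adjacent vertices share a color.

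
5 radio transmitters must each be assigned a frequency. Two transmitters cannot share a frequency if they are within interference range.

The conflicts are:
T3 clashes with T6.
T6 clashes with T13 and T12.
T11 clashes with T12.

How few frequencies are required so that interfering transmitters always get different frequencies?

2

T11 and T12 conflict, so at least 2 frequencies are needed.
Using 2 frequencies: T3=2, T6=1, T13=2, T11=1, T12=2. No two conflicting transmitters share a frequency.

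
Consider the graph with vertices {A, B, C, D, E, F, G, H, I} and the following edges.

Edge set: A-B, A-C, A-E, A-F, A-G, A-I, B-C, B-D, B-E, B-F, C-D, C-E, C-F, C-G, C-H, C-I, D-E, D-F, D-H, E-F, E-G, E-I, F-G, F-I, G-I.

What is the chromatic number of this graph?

A, C, E, F, G, I are pairwise adjacent (a clique of size 6), so at least 6 colors are needed.
One proper 6-coloring: A=4, B=5, C=1, D=4, E=3, F=2, G=5, H=2, I=6. Each edge has distinct colors on its endpoints.

6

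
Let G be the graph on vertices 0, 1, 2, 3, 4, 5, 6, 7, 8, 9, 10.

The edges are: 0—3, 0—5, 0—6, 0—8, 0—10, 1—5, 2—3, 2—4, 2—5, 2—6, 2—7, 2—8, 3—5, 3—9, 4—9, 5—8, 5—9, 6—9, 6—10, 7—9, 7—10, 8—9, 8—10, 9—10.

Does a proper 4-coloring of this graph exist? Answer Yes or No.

Yes

The chromatic number is 3. 0, 6, 10 form a triangle, so at least 3 colors are needed.
3 colors suffice: color red → {0, 1, 2, 9}; color blue → {4, 5, 10}; color green → {3, 6, 7, 8}.
Since 4 ≥ 3, a proper 4-coloring certainly exists.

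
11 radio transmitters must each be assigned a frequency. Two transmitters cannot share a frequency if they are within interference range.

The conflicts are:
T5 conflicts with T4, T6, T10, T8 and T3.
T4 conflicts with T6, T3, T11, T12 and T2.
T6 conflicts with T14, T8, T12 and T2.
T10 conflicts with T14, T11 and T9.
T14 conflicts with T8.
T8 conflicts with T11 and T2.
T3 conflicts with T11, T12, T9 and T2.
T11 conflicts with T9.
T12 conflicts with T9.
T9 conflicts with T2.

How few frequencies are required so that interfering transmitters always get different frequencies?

T4, T6, T2 all conflict with each other, so at least 3 frequencies are needed.
3 frequencies suffice: T5=3, T4=2, T6=1, T10=1, T14=3, T8=2, T3=1, T11=3, T12=3, T9=2, T2=3. Every pair that conflicts lands in different frequencies.

3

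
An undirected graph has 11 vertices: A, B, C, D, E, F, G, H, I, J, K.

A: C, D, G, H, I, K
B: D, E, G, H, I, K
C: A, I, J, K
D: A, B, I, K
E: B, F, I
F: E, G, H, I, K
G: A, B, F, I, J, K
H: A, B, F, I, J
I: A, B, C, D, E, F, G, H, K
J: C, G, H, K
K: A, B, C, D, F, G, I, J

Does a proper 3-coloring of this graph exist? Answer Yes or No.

A, C, I, K form a clique, so at least 4 colors are needed.
So 3 colors are not enough.

No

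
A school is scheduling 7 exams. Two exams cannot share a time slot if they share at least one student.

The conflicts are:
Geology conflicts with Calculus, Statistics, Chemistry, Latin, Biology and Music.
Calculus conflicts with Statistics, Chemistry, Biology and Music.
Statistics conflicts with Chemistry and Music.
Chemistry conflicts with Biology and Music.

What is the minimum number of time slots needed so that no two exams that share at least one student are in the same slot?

Geology, Calculus, Statistics, Chemistry, Music pairwise conflict, so at least 5 time slots are needed.
Using 5 time slots: Geology=1, Calculus=2, Statistics=4, Chemistry=3, Latin=2, Biology=4, Music=5. Each listed conflict is separated.

5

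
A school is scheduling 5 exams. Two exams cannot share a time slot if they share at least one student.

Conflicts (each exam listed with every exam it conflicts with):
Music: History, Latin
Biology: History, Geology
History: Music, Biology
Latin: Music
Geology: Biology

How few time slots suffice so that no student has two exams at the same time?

Biology and Geology conflict, so at least 2 time slots are needed.
2 time slots suffice: Music=1, Biology=1, History=2, Latin=2, Geology=2. No two conflicting exams share a time slot.

2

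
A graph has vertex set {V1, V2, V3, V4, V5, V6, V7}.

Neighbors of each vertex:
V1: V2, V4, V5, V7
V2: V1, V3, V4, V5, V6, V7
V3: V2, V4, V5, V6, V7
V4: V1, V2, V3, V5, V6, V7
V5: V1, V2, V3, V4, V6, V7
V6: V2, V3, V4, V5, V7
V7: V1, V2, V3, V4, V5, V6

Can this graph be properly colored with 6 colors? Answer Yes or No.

The chromatic number is 6. V2, V3, V4, V5, V6, V7 are mutually adjacent (a clique of size 6), so at least 6 colors are needed.
6 colors suffice: color 1 → {V7}; color 2 → {V5}; color 3 → {V4}; color 4 → {V2}; color 5 → {V1, V3}; color 6 → {V6}.
That is already a proper 6-coloring.

Yes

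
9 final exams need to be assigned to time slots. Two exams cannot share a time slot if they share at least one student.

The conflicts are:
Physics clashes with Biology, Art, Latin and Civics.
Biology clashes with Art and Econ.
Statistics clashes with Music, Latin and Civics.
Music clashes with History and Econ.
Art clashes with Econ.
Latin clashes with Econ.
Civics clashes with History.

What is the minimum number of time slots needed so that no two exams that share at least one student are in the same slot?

3

Biology, Art, Econ all conflict with each other, so at least 3 time slots are needed.
A valid assignment using 3 time slots: Physics=1, Biology=2, Statistics=1, Music=2, Art=3, Latin=2, Civics=2, History=1, Econ=1. No two conflicting exams share a time slot.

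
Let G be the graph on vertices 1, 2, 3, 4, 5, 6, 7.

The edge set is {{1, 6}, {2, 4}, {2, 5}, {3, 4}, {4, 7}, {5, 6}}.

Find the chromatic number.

4 and 7 are adjacent, so at least 2 colors are needed.
2 colors suffice: color red → {1, 4, 5}; color blue → {2, 3, 6, 7}. No two adjacent vertices share a color.

2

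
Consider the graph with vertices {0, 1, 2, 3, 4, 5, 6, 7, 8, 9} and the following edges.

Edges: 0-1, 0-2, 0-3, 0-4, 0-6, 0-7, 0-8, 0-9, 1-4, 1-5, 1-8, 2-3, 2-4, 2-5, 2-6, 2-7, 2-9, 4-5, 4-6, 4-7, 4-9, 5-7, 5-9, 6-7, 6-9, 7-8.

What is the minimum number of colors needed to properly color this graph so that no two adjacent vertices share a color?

0, 2, 4, 6, 7 are pairwise adjacent (a clique of size 5), so at least 5 colors are needed.
5 colors suffice: color red → {0, 5}; color blue → {1, 2}; color green → {3, 4, 8}; color yellow → {7, 9}; color purple → {6}. No two adjacent vertices share a color.

5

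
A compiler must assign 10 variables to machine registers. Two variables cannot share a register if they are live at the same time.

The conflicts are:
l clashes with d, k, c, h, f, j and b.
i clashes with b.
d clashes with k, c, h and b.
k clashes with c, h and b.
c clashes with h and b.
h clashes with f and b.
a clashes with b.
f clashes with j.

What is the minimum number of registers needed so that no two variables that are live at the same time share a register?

6

l, d, k, c, h, b all conflict with each other, so at least 6 registers are needed.
6 registers suffice: register 1 → {f, b}; register 2 → {l, i, a}; register 3 → {h, j}; register 4 → {c}; register 5 → {d}; register 6 → {k}. No two conflicting variables share a register.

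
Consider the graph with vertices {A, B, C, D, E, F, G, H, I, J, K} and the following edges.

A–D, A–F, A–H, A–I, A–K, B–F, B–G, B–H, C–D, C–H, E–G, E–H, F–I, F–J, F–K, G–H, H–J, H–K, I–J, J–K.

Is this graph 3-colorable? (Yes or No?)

Yes

The chromatic number is 3. A, F, I are pairwise adjacent, so at least 3 colors are needed.
A valid assignment using 3 colors: A=2, B=2, C=2, D=1, E=2, F=1, G=3, H=1, I=3, J=2, K=3.
That is already a proper 3-coloring.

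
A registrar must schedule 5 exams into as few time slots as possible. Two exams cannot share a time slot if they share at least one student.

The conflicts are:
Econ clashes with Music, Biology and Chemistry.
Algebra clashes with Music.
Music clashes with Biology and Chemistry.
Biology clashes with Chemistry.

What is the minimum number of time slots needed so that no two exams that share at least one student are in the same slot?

Econ, Music, Biology, Chemistry are mutually in conflict, so at least 4 time slots are needed.
4 time slots suffice: time slot 1 → {Music}; time slot 2 → {Econ, Algebra}; time slot 3 → {Biology}; time slot 4 → {Chemistry}. Each listed conflict is separated.

4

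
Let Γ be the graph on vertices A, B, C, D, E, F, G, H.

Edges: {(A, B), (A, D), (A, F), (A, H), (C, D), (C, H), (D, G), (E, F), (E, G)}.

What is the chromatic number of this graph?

3

The cycle D-G-E-F-A-D has odd length 5, so it cannot be 2-colored; at least 3 colors are needed.
3 colors suffice: A=red, B=blue, C=red, D=blue, E=red, F=blue, G=green, H=blue. Every edge joins two different colors.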